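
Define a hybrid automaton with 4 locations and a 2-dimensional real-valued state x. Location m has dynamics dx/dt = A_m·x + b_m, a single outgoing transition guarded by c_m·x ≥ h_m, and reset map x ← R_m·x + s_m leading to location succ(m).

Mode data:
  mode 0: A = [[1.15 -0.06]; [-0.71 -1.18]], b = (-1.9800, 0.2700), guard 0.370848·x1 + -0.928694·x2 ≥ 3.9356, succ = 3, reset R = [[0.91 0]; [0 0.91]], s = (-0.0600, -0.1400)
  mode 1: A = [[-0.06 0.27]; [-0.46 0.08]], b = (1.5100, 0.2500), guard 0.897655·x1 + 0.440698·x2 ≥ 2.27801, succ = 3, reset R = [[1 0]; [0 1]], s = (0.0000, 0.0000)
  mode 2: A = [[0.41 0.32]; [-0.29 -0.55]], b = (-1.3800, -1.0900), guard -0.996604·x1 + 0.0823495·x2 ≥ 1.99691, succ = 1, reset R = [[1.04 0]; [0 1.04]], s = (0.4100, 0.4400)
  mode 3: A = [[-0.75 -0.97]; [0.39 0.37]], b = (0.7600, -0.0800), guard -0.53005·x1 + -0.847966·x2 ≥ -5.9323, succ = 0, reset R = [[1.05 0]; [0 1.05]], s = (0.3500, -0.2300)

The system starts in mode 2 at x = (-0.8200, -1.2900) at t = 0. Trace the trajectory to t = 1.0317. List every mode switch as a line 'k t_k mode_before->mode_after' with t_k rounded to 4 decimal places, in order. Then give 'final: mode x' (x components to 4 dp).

1 0.5402 2->1
final: 1 -1.0854 -0.4570

Mode 2: guard c·x = 1.9969 hit at Δt = 0.5402 (t = 0.5402), x⁻ = (-2.1085, -1.2682) → reset → x⁺ = (-1.7828, -0.8790), jump to mode 1
Mode 1: flow for 0.4915 to horizon, guard not reached → x = (-1.0854, -0.4570)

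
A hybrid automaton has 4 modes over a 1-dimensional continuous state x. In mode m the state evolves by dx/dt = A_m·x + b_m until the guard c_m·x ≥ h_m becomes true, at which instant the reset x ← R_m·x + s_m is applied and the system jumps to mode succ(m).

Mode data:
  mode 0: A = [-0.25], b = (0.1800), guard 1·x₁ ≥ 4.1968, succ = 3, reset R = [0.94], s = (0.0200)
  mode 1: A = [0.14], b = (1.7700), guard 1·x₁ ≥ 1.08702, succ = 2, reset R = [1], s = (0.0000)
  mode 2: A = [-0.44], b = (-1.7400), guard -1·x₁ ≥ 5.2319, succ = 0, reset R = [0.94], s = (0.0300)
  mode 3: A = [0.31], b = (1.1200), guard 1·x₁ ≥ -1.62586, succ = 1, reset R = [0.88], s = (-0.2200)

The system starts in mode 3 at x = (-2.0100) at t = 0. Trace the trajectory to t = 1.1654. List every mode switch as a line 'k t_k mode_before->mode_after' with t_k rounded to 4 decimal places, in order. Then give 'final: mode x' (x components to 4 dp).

Mode 3: guard c·x = -1.6259 hit at Δt = 0.6930 (t = 0.6930), x⁻ = (-1.6259) → reset → x⁺ = (-1.6508), jump to mode 1
Mode 1: flow for 0.4724 to horizon, guard not reached → x = (-0.8992)

1 0.6930 3->1
final: 1 -0.8992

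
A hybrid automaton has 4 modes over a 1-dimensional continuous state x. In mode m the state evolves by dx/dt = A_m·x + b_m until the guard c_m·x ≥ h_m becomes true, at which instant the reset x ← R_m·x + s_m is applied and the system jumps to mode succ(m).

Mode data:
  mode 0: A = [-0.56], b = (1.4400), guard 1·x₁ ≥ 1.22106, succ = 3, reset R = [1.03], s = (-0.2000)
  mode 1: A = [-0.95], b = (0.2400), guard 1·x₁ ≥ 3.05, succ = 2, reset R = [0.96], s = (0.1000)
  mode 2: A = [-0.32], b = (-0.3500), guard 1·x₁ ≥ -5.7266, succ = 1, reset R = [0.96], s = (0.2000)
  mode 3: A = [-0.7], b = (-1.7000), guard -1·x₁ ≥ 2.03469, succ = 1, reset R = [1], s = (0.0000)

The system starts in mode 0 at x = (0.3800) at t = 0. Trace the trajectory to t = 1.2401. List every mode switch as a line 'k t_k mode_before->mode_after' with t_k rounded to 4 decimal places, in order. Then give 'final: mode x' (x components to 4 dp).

1 0.8646 0->3
final: 3 0.2519

Mode 0: guard c·x = 1.2211 hit at Δt = 0.8646 (t = 0.8646), x⁻ = (1.2211) → reset → x⁺ = (1.0577), jump to mode 3
Mode 3: flow for 0.3755 to horizon, guard not reached → x = (0.2519)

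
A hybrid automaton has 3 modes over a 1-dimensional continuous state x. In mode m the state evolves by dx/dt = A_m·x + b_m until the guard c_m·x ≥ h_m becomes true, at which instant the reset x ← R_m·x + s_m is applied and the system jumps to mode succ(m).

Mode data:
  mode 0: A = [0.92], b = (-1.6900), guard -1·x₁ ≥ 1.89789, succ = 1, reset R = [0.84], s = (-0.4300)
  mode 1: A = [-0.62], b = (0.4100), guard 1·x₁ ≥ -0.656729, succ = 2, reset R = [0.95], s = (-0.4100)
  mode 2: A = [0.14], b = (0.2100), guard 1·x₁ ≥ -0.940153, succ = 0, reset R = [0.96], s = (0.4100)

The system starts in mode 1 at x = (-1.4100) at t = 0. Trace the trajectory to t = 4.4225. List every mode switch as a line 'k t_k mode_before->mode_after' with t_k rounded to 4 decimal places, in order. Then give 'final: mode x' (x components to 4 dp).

1 0.7291 1->2
2 2.0380 2->0
3 2.5511 0->1
4 3.6991 1->2
final: 2 -0.9842

Mode 1: guard c·x = -0.6567 hit at Δt = 0.7291 (t = 0.7291), x⁻ = (-0.6567) → reset → x⁺ = (-1.0339), jump to mode 2
Mode 2: guard c·x = -0.9402 hit at Δt = 1.3089 (t = 2.0380), x⁻ = (-0.9402) → reset → x⁺ = (-0.4925), jump to mode 0
Mode 0: guard c·x = 1.8979 hit at Δt = 0.5131 (t = 2.5511), x⁻ = (-1.8979) → reset → x⁺ = (-2.0242), jump to mode 1
Mode 1: guard c·x = -0.6567 hit at Δt = 1.1480 (t = 3.6991), x⁻ = (-0.6567) → reset → x⁺ = (-1.0339), jump to mode 2
Mode 2: flow for 0.7234 to horizon, guard not reached → x = (-0.9842)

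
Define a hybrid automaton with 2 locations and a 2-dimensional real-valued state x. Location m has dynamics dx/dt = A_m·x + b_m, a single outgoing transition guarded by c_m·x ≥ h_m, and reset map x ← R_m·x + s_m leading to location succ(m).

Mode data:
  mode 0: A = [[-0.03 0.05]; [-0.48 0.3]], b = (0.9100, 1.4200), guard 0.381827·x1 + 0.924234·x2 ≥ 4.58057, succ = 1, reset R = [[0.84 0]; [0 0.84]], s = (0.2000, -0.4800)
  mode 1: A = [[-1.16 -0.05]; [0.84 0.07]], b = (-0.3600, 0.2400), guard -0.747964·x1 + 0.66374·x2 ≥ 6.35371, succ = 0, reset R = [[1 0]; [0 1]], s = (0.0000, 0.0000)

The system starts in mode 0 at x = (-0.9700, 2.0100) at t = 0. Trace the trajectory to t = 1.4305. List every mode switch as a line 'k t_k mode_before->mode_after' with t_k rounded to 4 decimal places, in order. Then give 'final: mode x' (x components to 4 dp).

1 1.0865 0->1
final: 1 0.1011 3.8476

Mode 0: guard c·x = 4.5806 hit at Δt = 1.0865 (t = 1.0865), x⁻ = (0.2167, 4.8666) → reset → x⁺ = (0.3820, 3.6079), jump to mode 1
Mode 1: flow for 0.3440 to horizon, guard not reached → x = (0.1011, 3.8476)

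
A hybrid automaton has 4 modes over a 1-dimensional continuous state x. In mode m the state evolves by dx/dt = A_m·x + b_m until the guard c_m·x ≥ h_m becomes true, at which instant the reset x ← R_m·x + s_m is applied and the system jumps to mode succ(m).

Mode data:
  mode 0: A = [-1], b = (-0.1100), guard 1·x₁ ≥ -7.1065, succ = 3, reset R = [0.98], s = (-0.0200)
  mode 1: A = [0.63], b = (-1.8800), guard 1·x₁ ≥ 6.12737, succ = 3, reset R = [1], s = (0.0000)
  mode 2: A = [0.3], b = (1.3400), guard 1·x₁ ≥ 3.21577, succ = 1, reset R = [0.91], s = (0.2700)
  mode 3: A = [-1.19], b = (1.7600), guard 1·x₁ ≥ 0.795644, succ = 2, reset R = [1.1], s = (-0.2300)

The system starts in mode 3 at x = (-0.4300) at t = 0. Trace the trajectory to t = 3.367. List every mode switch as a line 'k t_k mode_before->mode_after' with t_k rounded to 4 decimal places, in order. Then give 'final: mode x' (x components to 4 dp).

1 0.8633 3->2
2 2.2212 2->1
final: 1 3.4209

Mode 3: guard c·x = 0.7956 hit at Δt = 0.8633 (t = 0.8633), x⁻ = (0.7956) → reset → x⁺ = (0.6452), jump to mode 2
Mode 2: guard c·x = 3.2158 hit at Δt = 1.3579 (t = 2.2212), x⁻ = (3.2158) → reset → x⁺ = (3.1964), jump to mode 1
Mode 1: flow for 1.1458 to horizon, guard not reached → x = (3.4209)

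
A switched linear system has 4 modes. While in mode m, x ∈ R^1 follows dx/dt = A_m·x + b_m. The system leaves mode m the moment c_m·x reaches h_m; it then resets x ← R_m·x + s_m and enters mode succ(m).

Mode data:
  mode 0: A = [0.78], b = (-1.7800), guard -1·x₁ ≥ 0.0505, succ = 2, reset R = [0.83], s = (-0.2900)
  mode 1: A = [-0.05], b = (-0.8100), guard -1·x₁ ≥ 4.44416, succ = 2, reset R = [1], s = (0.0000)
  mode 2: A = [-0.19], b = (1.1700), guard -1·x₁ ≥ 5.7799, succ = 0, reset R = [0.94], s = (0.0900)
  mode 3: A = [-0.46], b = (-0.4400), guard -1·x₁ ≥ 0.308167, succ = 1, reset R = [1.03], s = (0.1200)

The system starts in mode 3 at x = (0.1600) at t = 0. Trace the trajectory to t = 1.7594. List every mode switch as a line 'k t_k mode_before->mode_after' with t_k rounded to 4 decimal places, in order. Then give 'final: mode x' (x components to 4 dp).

1 1.1816 3->1
final: 1 -0.6531

Mode 3: guard c·x = 0.3082 hit at Δt = 1.1816 (t = 1.1816), x⁻ = (-0.3082) → reset → x⁺ = (-0.1974), jump to mode 1
Mode 1: flow for 0.5778 to horizon, guard not reached → x = (-0.6531)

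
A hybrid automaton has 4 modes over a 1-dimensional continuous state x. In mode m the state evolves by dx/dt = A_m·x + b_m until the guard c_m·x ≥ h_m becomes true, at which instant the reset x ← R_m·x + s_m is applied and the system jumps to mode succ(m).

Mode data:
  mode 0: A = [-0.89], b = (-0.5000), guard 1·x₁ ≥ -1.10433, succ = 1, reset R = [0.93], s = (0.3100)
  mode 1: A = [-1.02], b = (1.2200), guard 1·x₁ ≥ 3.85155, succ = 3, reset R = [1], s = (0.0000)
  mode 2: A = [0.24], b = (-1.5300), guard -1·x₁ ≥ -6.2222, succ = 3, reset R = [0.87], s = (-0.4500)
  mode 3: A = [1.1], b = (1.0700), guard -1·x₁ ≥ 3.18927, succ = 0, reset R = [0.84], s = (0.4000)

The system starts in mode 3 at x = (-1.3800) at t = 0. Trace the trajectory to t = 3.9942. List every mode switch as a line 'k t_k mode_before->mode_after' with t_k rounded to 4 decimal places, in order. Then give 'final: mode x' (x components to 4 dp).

1 1.5402 3->0
2 2.8348 0->1
final: 1 0.6097

Mode 3: guard c·x = 3.1893 hit at Δt = 1.5402 (t = 1.5402), x⁻ = (-3.1893) → reset → x⁺ = (-2.2790), jump to mode 0
Mode 0: guard c·x = -1.1043 hit at Δt = 1.2946 (t = 2.8348), x⁻ = (-1.1043) → reset → x⁺ = (-0.7170), jump to mode 1
Mode 1: flow for 1.1594 to horizon, guard not reached → x = (0.6097)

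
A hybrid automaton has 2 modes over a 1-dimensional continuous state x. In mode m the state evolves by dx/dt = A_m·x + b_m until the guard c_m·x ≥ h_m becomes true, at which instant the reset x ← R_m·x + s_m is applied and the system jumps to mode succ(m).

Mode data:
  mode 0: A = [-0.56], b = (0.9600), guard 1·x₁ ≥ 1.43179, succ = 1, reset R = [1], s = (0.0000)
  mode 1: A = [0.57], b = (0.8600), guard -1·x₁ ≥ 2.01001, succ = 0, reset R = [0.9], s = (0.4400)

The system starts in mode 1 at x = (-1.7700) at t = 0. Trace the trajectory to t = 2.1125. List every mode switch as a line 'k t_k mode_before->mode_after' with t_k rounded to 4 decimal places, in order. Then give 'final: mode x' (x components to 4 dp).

1 1.1433 1->0
final: 0 -0.0776

Mode 1: guard c·x = 2.0100 hit at Δt = 1.1433 (t = 1.1433), x⁻ = (-2.0100) → reset → x⁺ = (-1.3690), jump to mode 0
Mode 0: flow for 0.9692 to horizon, guard not reached → x = (-0.0776)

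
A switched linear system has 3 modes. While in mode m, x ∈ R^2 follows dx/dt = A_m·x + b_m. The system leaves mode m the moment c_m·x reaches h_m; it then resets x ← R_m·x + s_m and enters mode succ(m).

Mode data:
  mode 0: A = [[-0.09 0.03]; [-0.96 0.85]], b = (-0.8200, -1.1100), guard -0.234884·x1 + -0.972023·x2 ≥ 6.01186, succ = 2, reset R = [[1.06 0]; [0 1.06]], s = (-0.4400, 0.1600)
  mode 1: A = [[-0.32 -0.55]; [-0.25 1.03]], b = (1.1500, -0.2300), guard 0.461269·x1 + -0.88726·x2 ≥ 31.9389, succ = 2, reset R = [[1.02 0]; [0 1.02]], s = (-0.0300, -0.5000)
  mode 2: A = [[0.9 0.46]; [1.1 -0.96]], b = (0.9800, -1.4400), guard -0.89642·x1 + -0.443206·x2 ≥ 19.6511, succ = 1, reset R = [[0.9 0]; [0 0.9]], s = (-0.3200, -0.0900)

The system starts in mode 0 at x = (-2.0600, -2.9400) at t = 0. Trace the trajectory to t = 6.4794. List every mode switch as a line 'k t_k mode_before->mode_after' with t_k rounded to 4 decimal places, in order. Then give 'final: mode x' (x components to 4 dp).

1 1.1550 0->2
2 2.4568 2->1
3 3.8275 1->2
4 5.1485 2->1
5 6.0615 1->2
final: 2 -4.3509 -25.4471

Mode 0: guard c·x = 6.0119 hit at Δt = 1.1550 (t = 1.1550), x⁻ = (-2.8913, -5.4862) → reset → x⁺ = (-3.5047, -5.6554), jump to mode 2
Mode 2: guard c·x = 19.6511 hit at Δt = 1.3018 (t = 2.4568), x⁻ = (-16.5945, -10.7748) → reset → x⁺ = (-15.2551, -9.7873), jump to mode 1
Mode 1: guard c·x = 31.9389 hit at Δt = 1.3707 (t = 3.8275), x⁻ = (3.3949, -34.2323) → reset → x⁺ = (3.4328, -35.4169), jump to mode 2
Mode 2: guard c·x = 19.6511 hit at Δt = 1.3210 (t = 5.1485), x⁻ = (-13.9142, -16.1959) → reset → x⁺ = (-12.8428, -14.6663), jump to mode 1
Mode 1: guard c·x = 31.9389 hit at Δt = 0.9130 (t = 6.0615), x⁻ = (1.5824, -35.1745) → reset → x⁺ = (1.5841, -36.3780), jump to mode 2
Mode 2: flow for 0.4179 to horizon, guard not reached → x = (-4.3509, -25.4471)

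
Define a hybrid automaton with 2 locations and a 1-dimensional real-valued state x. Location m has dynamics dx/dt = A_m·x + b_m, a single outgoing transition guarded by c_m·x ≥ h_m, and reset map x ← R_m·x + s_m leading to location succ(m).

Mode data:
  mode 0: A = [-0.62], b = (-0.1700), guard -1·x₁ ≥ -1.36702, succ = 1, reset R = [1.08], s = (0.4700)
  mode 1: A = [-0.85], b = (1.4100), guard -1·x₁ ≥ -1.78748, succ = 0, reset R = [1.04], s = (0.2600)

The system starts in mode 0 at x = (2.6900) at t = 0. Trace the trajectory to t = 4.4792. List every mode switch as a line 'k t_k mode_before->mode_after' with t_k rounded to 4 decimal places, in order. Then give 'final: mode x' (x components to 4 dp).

Mode 0: guard c·x = -1.3670 hit at Δt = 0.9535 (t = 0.9535), x⁻ = (1.3670) → reset → x⁺ = (1.9464), jump to mode 1
Mode 1: guard c·x = -1.7875 hit at Δt = 0.9462 (t = 1.8997), x⁻ = (1.7875) → reset → x⁺ = (2.1190), jump to mode 0
Mode 0: guard c·x = -1.3670 hit at Δt = 0.6084 (t = 2.5081), x⁻ = (1.3670) → reset → x⁺ = (1.9464), jump to mode 1
Mode 1: guard c·x = -1.7875 hit at Δt = 0.9462 (t = 3.4543), x⁻ = (1.7875) → reset → x⁺ = (2.1190), jump to mode 0
Mode 0: guard c·x = -1.3670 hit at Δt = 0.6084 (t = 4.0626), x⁻ = (1.3670) → reset → x⁺ = (1.9464), jump to mode 1
Mode 1: flow for 0.4166 to horizon, guard not reached → x = (1.8606)

1 0.9535 0->1
2 1.8997 1->0
3 2.5081 0->1
4 3.4543 1->0
5 4.0626 0->1
final: 1 1.8606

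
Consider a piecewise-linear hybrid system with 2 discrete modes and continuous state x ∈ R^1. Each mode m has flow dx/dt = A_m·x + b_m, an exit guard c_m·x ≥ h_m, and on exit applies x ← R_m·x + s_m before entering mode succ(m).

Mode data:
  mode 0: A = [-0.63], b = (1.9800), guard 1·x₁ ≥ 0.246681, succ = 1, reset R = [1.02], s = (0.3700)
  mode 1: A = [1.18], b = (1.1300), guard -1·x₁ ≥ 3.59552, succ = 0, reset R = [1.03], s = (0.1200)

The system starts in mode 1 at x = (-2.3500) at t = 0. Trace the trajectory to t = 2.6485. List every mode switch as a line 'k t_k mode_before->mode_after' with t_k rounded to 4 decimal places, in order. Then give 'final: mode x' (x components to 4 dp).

1 0.5415 1->0
2 1.8790 0->1
final: 1 2.9579

Mode 1: guard c·x = 3.5955 hit at Δt = 0.5415 (t = 0.5415), x⁻ = (-3.5955) → reset → x⁺ = (-3.5834), jump to mode 0
Mode 0: guard c·x = 0.2467 hit at Δt = 1.3375 (t = 1.8790), x⁻ = (0.2467) → reset → x⁺ = (0.6216), jump to mode 1
Mode 1: flow for 0.7695 to horizon, guard not reached → x = (2.9579)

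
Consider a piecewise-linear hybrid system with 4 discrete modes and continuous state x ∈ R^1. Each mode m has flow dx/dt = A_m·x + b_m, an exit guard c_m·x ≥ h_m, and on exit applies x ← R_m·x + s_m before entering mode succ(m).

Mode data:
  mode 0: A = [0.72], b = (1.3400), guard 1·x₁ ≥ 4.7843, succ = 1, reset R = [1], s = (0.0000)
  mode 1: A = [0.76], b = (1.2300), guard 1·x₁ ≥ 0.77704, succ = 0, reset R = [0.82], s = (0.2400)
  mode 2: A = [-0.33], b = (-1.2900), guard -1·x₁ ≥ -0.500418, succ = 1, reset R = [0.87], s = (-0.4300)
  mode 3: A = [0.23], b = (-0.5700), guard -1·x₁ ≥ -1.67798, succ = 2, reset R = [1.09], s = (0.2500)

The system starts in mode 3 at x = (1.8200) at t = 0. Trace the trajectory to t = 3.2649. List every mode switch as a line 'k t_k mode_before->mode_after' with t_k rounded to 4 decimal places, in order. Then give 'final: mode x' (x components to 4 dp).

Mode 3: guard c·x = -1.6780 hit at Δt = 0.8494 (t = 0.8494), x⁻ = (1.6780) → reset → x⁺ = (2.0790), jump to mode 2
Mode 2: guard c·x = -0.5004 hit at Δt = 0.9273 (t = 1.7767), x⁻ = (0.5004) → reset → x⁺ = (0.0054), jump to mode 1
Mode 1: guard c·x = 0.7770 hit at Δt = 0.5116 (t = 2.2883), x⁻ = (0.7770) → reset → x⁺ = (0.8772), jump to mode 0
Mode 0: flow for 0.9766 to horizon, guard not reached → x = (3.6705)

1 0.8494 3->2
2 1.7767 2->1
3 2.2883 1->0
final: 0 3.6705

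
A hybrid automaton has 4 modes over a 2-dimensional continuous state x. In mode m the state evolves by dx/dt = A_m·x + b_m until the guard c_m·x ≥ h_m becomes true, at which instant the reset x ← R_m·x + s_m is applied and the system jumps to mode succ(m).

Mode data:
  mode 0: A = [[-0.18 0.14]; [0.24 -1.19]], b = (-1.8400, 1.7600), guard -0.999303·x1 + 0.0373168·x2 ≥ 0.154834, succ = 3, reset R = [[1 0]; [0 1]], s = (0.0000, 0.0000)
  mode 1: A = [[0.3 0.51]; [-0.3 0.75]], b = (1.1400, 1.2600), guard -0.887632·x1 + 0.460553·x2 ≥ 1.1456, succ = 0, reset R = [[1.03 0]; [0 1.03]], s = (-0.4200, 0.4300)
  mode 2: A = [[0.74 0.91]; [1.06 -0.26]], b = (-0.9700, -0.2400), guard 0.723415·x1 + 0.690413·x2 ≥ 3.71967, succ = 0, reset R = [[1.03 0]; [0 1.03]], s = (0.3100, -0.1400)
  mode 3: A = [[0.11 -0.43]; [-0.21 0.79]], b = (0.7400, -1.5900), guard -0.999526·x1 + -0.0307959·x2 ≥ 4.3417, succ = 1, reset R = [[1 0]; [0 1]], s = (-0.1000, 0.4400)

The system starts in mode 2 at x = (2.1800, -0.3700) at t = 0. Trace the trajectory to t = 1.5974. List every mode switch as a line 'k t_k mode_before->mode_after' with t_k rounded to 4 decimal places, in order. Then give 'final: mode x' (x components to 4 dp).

Mode 2: guard c·x = 3.7197 hit at Δt = 0.8650 (t = 0.8650), x⁻ = (3.5113, 1.7084) → reset → x⁺ = (3.9267, 1.6197), jump to mode 0
Mode 0: flow for 0.7324 to horizon, guard not reached → x = (2.3521, 1.8906)

1 0.8650 2->0
final: 0 2.3521 1.8906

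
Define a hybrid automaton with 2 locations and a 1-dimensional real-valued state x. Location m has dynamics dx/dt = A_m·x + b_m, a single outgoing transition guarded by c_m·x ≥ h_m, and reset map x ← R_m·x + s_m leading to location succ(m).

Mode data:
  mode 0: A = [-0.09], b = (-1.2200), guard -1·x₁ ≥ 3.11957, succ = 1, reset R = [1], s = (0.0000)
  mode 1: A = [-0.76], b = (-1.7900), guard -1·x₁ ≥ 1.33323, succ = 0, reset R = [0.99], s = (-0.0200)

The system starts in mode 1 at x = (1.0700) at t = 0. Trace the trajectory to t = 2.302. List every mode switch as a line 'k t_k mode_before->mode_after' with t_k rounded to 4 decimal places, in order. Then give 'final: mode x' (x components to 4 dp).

1 1.5913 1->0
final: 0 -2.0968

Mode 1: guard c·x = 1.3332 hit at Δt = 1.5913 (t = 1.5913), x⁻ = (-1.3332) → reset → x⁺ = (-1.3399), jump to mode 0
Mode 0: flow for 0.7107 to horizon, guard not reached → x = (-2.0968)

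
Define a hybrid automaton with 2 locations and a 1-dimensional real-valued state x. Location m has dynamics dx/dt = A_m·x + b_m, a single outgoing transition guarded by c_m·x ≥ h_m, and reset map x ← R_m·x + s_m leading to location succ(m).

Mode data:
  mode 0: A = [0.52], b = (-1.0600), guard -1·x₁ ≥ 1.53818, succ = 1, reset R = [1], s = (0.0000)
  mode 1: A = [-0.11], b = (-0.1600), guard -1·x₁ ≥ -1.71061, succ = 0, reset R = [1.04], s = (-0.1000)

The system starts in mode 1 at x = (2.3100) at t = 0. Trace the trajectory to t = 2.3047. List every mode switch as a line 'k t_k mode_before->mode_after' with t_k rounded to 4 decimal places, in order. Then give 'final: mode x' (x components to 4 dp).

1 1.5766 1->0
final: 0 1.5136

Mode 1: guard c·x = -1.7106 hit at Δt = 1.5766 (t = 1.5766), x⁻ = (1.7106) → reset → x⁺ = (1.6790), jump to mode 0
Mode 0: flow for 0.7281 to horizon, guard not reached → x = (1.5136)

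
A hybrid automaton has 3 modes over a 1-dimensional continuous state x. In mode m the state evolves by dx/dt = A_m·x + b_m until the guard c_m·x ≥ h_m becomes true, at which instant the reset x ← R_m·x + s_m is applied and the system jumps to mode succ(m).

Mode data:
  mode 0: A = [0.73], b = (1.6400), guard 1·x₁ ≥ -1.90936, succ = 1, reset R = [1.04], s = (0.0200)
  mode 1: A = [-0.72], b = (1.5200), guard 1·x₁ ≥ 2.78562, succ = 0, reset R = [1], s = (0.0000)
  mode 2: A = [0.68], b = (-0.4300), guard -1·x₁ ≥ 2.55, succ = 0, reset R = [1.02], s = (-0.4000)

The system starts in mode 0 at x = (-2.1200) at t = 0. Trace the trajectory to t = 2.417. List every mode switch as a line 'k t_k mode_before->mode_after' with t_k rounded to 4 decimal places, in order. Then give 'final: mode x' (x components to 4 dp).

Mode 0: guard c·x = -1.9094 hit at Δt = 1.3423 (t = 1.3423), x⁻ = (-1.9094) → reset → x⁺ = (-1.9657), jump to mode 1
Mode 1: flow for 1.0747 to horizon, guard not reached → x = (0.2306)

1 1.3423 0->1
final: 1 0.2306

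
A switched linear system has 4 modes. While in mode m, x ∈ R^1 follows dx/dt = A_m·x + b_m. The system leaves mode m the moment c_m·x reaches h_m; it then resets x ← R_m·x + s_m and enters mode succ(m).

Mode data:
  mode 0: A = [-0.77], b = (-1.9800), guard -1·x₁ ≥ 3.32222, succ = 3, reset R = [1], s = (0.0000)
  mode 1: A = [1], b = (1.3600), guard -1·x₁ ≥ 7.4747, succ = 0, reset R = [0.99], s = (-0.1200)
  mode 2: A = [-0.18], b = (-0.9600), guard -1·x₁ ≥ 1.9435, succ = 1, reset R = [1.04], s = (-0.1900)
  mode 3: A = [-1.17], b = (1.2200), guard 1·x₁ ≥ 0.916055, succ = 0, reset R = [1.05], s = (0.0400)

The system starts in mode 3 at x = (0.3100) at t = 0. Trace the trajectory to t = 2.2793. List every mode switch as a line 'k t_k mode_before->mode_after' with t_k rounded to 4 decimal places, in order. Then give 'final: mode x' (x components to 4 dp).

1 1.5001 3->0
final: 0 -0.6103

Mode 3: guard c·x = 0.9161 hit at Δt = 1.5001 (t = 1.5001), x⁻ = (0.9161) → reset → x⁺ = (1.0019), jump to mode 0
Mode 0: flow for 0.7792 to horizon, guard not reached → x = (-0.6103)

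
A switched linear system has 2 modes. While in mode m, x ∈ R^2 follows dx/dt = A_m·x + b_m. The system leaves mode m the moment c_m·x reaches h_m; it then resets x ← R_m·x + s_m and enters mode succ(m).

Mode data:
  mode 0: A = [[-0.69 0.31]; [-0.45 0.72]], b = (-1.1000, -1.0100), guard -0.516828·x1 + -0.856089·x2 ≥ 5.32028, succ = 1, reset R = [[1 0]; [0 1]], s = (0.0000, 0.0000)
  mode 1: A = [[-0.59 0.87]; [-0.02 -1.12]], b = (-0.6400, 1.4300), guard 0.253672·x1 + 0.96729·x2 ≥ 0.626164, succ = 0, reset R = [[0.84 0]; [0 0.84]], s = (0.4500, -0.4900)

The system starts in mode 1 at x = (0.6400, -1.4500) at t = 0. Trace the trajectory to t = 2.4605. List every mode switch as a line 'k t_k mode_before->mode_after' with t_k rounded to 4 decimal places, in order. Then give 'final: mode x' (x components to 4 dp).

Mode 1: guard c·x = 0.6262 hit at Δt = 1.4212 (t = 1.4212), x⁻ = (-0.2941, 0.7245) → reset → x⁺ = (0.2030, 0.1185), jump to mode 0
Mode 0: flow for 1.0393 to horizon, guard not reached → x = (-0.8399, -1.1143)

1 1.4212 1->0
final: 0 -0.8399 -1.1143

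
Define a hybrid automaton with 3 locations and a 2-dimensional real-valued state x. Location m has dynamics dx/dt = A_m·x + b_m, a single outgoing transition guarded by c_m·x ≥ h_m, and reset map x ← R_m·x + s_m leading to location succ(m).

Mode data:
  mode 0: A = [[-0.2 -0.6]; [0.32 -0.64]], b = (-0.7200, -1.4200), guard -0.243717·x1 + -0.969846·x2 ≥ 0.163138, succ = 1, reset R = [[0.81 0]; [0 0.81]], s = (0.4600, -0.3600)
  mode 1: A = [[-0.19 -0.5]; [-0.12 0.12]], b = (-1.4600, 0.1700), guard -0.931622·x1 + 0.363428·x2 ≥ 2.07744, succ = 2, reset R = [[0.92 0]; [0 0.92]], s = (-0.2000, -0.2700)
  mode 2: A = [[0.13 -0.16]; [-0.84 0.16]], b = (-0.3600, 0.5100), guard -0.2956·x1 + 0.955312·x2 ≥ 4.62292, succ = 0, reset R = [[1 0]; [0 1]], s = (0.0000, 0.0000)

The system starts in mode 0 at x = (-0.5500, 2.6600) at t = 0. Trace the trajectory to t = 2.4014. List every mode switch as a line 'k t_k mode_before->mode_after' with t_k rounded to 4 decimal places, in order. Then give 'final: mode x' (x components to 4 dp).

Mode 0: guard c·x = 0.1631 hit at Δt = 0.8897 (t = 0.8897), x⁻ = (-1.7012, 0.2593) → reset → x⁺ = (-0.9179, -0.1500), jump to mode 1
Mode 1: guard c·x = 2.0774 hit at Δt = 1.0407 (t = 1.9304), x⁻ = (-2.1437, 0.2210) → reset → x⁺ = (-2.1722, -0.0667), jump to mode 2
Mode 2: flow for 0.4710 to horizon, guard not reached → x = (-2.5239, 1.1377)

1 0.8897 0->1
2 1.9304 1->2
final: 2 -2.5239 1.1377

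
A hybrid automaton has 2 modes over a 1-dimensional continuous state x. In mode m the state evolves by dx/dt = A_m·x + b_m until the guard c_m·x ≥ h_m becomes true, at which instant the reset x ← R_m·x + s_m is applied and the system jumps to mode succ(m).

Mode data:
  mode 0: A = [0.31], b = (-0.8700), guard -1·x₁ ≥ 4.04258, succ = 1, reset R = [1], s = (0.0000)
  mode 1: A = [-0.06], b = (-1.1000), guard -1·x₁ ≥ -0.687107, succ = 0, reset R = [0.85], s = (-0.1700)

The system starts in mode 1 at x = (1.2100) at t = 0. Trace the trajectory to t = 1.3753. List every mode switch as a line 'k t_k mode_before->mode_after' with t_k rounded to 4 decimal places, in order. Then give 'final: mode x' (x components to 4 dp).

1 0.4520 1->0
final: 0 -0.3788

Mode 1: guard c·x = -0.6871 hit at Δt = 0.4520 (t = 0.4520), x⁻ = (0.6871) → reset → x⁺ = (0.4140), jump to mode 0
Mode 0: flow for 0.9233 to horizon, guard not reached → x = (-0.3788)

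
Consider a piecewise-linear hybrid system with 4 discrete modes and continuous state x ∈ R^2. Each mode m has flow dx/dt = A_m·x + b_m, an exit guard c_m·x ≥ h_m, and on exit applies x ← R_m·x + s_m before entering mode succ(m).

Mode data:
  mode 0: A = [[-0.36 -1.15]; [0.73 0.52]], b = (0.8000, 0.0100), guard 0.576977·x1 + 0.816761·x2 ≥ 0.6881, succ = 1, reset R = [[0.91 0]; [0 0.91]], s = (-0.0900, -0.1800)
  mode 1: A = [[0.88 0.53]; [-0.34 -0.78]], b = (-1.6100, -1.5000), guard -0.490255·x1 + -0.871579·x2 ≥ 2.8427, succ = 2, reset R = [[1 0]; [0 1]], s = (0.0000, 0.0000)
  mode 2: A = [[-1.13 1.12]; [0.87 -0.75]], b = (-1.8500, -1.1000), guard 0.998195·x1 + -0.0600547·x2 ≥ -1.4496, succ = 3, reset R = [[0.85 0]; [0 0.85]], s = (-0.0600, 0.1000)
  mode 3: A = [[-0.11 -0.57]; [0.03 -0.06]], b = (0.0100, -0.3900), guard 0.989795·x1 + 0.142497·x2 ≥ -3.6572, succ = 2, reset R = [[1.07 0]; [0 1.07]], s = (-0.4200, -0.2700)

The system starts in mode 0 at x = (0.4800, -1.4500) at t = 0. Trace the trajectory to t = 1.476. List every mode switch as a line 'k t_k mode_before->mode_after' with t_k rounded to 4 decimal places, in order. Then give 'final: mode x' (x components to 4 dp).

1 1.1283 0->1
final: 1 2.0168 -1.4392

Mode 0: guard c·x = 0.6881 hit at Δt = 1.1283 (t = 1.1283), x⁻ = (2.4740, -0.9052) → reset → x⁺ = (2.1614, -1.0038), jump to mode 1
Mode 1: flow for 0.3477 to horizon, guard not reached → x = (2.0168, -1.4392)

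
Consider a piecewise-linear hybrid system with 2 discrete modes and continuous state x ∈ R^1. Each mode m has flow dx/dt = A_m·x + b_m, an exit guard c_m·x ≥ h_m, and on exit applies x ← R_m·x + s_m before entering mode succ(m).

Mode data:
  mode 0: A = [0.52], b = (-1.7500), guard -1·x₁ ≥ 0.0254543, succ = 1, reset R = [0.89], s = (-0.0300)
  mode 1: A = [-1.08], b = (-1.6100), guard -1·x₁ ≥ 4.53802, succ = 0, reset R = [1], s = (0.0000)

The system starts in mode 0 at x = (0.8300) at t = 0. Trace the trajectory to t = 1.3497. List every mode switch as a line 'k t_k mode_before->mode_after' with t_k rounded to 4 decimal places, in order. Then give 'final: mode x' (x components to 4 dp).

Mode 0: guard c·x = 0.0255 hit at Δt = 0.5591 (t = 0.5591), x⁻ = (-0.0255) → reset → x⁺ = (-0.0527), jump to mode 1
Mode 1: flow for 0.7906 to horizon, guard not reached → x = (-0.8784)

1 0.5591 0->1
final: 1 -0.8784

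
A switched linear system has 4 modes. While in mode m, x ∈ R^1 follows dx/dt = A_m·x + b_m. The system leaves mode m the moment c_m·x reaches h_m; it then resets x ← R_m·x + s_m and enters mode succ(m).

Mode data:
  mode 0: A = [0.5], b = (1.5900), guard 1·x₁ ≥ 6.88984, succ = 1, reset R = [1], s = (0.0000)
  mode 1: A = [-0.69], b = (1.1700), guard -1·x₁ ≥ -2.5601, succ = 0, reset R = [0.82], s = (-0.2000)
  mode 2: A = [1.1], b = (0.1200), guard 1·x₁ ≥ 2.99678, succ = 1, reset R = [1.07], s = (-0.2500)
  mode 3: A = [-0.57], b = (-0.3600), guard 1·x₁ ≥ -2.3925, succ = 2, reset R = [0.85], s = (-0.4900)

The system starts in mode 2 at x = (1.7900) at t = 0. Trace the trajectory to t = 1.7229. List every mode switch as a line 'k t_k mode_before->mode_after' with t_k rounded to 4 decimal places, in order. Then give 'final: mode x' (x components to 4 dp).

1 0.4472 2->1
2 0.9943 1->0
final: 0 4.1317

Mode 2: guard c·x = 2.9968 hit at Δt = 0.4472 (t = 0.4472), x⁻ = (2.9968) → reset → x⁺ = (2.9566), jump to mode 1
Mode 1: guard c·x = -2.5601 hit at Δt = 0.5471 (t = 0.9943), x⁻ = (2.5601) → reset → x⁺ = (1.8993), jump to mode 0
Mode 0: flow for 0.7286 to horizon, guard not reached → x = (4.1317)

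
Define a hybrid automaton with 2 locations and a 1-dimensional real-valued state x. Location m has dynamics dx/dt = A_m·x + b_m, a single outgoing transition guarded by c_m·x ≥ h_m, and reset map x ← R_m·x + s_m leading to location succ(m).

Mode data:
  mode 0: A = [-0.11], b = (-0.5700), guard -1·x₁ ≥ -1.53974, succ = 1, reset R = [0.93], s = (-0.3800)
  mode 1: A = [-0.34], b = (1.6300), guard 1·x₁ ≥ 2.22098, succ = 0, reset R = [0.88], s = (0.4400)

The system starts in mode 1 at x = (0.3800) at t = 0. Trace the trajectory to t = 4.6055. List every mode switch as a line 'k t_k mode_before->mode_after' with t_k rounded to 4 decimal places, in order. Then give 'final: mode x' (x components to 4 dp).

Mode 1: guard c·x = 2.2210 hit at Δt = 1.5873 (t = 1.5873), x⁻ = (2.2210) → reset → x⁺ = (2.3945), jump to mode 0
Mode 0: guard c·x = -1.5397 hit at Δt = 1.0882 (t = 2.6755), x⁻ = (1.5397) → reset → x⁺ = (1.0520), jump to mode 1
Mode 1: guard c·x = 2.2210 hit at Δt = 1.1016 (t = 3.7771), x⁻ = (2.2210) → reset → x⁺ = (2.3945), jump to mode 0
Mode 0: flow for 0.8284 to horizon, guard not reached → x = (1.7346)

1 1.5873 1->0
2 2.6755 0->1
3 3.7771 1->0
final: 0 1.7346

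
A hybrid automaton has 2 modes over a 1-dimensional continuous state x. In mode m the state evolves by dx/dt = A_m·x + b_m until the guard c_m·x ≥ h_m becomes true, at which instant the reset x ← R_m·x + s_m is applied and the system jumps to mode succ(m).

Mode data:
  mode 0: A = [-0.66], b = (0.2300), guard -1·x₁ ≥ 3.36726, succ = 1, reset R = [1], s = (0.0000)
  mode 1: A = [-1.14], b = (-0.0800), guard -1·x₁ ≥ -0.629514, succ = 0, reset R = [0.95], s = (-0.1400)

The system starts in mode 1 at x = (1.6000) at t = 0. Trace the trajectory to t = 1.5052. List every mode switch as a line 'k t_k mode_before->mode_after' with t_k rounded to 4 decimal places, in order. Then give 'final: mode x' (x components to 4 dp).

Mode 1: guard c·x = -0.6295 hit at Δt = 0.7632 (t = 0.7632), x⁻ = (0.6295) → reset → x⁺ = (0.4580), jump to mode 0
Mode 0: flow for 0.7420 to horizon, guard not reached → x = (0.4156)

1 0.7632 1->0
final: 0 0.4156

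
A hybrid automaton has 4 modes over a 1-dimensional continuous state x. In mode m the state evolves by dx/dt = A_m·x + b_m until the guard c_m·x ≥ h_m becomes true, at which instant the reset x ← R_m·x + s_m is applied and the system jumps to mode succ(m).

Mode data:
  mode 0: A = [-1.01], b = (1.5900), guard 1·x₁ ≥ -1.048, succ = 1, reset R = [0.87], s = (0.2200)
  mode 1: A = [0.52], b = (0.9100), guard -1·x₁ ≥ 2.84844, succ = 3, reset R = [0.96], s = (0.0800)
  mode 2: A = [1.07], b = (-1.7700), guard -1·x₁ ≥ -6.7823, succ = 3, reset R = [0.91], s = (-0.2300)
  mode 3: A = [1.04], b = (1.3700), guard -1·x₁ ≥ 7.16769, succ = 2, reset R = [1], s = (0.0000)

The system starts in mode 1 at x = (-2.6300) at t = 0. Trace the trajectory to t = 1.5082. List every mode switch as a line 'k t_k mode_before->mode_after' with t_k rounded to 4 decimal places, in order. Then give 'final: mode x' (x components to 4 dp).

Mode 1: guard c·x = 2.8484 hit at Δt = 0.4264 (t = 0.4264), x⁻ = (-2.8484) → reset → x⁺ = (-2.6545), jump to mode 3
Mode 3: flow for 1.0818 to horizon, guard not reached → x = (-5.4365)

1 0.4264 1->3
final: 3 -5.4365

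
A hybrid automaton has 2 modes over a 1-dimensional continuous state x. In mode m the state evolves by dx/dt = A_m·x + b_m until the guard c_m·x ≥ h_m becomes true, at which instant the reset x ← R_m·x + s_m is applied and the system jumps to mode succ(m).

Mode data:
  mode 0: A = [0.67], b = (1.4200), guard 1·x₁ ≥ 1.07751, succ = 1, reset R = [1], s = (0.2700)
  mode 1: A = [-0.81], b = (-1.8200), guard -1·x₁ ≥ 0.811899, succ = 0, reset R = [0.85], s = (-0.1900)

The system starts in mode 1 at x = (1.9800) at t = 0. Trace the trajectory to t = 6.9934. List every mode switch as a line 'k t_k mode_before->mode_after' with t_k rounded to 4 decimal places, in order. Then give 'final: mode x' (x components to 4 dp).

1 1.3337 1->0
2 2.7481 0->1
3 3.8817 1->0
4 5.2961 0->1
5 6.4297 1->0
final: 0 -0.3114

Mode 1: guard c·x = 0.8119 hit at Δt = 1.3337 (t = 1.3337), x⁻ = (-0.8119) → reset → x⁺ = (-0.8801), jump to mode 0
Mode 0: guard c·x = 1.0775 hit at Δt = 1.4144 (t = 2.7481), x⁻ = (1.0775) → reset → x⁺ = (1.3475), jump to mode 1
Mode 1: guard c·x = 0.8119 hit at Δt = 1.1336 (t = 3.8817), x⁻ = (-0.8119) → reset → x⁺ = (-0.8801), jump to mode 0
Mode 0: guard c·x = 1.0775 hit at Δt = 1.4144 (t = 5.2961), x⁻ = (1.0775) → reset → x⁺ = (1.3475), jump to mode 1
Mode 1: guard c·x = 0.8119 hit at Δt = 1.1336 (t = 6.4297), x⁻ = (-0.8119) → reset → x⁺ = (-0.8801), jump to mode 0
Mode 0: flow for 0.5637 to horizon, guard not reached → x = (-0.3114)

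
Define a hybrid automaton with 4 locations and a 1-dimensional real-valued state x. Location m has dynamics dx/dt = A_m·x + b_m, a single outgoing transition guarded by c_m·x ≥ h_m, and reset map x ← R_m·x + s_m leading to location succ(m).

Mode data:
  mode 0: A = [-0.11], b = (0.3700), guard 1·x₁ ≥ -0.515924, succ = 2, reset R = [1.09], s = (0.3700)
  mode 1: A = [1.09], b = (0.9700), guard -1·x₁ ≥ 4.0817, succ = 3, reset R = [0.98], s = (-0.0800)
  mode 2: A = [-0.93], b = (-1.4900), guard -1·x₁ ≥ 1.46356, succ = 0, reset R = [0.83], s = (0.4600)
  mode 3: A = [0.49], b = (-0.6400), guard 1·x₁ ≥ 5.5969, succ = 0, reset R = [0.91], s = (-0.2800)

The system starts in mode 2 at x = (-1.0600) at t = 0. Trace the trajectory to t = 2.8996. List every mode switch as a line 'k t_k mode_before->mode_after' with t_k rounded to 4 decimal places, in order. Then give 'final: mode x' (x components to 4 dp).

Mode 2: guard c·x = 1.4636 hit at Δt = 1.4667 (t = 1.4667), x⁻ = (-1.4636) → reset → x⁺ = (-0.7548), jump to mode 0
Mode 0: guard c·x = -0.5159 hit at Δt = 0.5431 (t = 2.0098), x⁻ = (-0.5159) → reset → x⁺ = (-0.1924), jump to mode 2
Mode 2: flow for 0.8898 to horizon, guard not reached → x = (-0.9859)

1 1.4667 2->0
2 2.0098 0->2
final: 2 -0.9859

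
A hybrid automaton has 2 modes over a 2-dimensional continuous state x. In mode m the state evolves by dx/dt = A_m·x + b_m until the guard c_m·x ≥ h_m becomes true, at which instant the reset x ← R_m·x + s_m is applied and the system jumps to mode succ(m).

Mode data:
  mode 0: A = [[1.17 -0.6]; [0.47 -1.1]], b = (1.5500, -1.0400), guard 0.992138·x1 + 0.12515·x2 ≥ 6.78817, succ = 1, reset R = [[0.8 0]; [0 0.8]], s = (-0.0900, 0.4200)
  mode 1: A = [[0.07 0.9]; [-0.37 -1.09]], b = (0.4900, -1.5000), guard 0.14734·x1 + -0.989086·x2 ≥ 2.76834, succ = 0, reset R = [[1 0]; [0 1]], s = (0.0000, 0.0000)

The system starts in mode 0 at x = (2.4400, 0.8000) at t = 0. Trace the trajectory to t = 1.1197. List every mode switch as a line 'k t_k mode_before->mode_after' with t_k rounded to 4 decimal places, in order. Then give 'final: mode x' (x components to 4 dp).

1 0.6993 0->1
final: 1 5.7677 -0.4777

Mode 0: guard c·x = 6.7882 hit at Δt = 0.6993 (t = 0.6993), x⁻ = (6.7270, 0.9112) → reset → x⁺ = (5.2916, 1.1490), jump to mode 1
Mode 1: flow for 0.4204 to horizon, guard not reached → x = (5.7677, -0.4777)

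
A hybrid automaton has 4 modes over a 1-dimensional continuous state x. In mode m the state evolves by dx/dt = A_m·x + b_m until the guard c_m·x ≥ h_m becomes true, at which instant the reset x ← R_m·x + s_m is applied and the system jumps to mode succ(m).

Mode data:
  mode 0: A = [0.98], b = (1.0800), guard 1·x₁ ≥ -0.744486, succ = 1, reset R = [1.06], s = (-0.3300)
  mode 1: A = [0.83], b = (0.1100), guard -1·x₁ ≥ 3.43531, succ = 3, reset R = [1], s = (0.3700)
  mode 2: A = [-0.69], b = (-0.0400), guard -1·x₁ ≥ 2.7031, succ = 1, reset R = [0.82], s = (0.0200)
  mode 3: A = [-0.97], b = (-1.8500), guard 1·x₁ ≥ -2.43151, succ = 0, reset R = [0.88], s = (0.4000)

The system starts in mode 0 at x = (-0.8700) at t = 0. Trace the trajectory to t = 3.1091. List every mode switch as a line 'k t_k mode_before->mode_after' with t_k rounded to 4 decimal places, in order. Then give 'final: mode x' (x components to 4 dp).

Mode 0: guard c·x = -0.7445 hit at Δt = 0.4412 (t = 0.4412), x⁻ = (-0.7445) → reset → x⁺ = (-1.1192), jump to mode 1
Mode 1: guard c·x = 3.4353 hit at Δt = 1.4557 (t = 1.8969), x⁻ = (-3.4353) → reset → x⁺ = (-3.0653), jump to mode 3
Mode 3: guard c·x = -2.4315 hit at Δt = 0.8170 (t = 2.7139), x⁻ = (-2.4315) → reset → x⁺ = (-1.7397), jump to mode 0
Mode 0: flow for 0.3952 to horizon, guard not reached → x = (-2.0414)

1 0.4412 0->1
2 1.8969 1->3
3 2.7139 3->0
final: 0 -2.0414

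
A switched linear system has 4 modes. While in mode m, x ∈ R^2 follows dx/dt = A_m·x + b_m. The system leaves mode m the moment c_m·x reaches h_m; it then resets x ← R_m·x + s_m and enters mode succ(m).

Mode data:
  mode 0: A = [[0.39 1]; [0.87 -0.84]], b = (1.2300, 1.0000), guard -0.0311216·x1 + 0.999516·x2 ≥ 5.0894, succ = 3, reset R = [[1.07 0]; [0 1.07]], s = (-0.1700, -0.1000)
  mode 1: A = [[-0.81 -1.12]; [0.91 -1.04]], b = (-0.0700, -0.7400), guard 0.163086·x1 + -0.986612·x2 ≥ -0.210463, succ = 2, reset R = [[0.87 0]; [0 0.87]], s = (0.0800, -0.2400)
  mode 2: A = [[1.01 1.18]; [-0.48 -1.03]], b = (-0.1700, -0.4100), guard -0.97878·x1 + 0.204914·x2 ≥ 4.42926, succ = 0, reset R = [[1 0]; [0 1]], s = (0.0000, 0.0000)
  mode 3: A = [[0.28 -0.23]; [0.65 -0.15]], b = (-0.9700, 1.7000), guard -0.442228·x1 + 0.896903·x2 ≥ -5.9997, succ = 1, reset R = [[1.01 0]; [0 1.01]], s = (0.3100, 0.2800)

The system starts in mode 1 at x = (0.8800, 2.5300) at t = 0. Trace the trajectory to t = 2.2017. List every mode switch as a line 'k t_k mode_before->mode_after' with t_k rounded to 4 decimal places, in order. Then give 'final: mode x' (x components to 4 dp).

Mode 1: guard c·x = -0.2105 hit at Δt = 1.1155 (t = 1.1155), x⁻ = (-0.5359, 0.1247) → reset → x⁺ = (-0.3862, -0.1315), jump to mode 2
Mode 2: flow for 1.0862 to horizon, guard not reached → x = (-1.7449, 0.0294)

1 1.1155 1->2
final: 2 -1.7449 0.0294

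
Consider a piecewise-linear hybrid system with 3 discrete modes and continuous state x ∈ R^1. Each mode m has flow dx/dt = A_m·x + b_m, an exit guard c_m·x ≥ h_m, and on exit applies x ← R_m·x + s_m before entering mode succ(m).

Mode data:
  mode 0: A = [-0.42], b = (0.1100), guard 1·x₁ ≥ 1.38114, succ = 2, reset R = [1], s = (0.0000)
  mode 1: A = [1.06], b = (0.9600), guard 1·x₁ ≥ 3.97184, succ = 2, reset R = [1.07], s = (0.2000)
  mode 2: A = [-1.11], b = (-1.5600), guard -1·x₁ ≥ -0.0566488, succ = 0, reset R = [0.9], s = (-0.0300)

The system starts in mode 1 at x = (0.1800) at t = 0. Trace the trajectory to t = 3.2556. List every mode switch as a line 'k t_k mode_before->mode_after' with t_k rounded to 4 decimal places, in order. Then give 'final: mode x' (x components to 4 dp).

1 1.4174 1->2
2 2.6674 2->0
final: 0 0.0737

Mode 1: guard c·x = 3.9718 hit at Δt = 1.4174 (t = 1.4174), x⁻ = (3.9718) → reset → x⁺ = (4.4499), jump to mode 2
Mode 2: guard c·x = -0.0566 hit at Δt = 1.2500 (t = 2.6674), x⁻ = (0.0566) → reset → x⁺ = (0.0210), jump to mode 0
Mode 0: flow for 0.5882 to horizon, guard not reached → x = (0.0737)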